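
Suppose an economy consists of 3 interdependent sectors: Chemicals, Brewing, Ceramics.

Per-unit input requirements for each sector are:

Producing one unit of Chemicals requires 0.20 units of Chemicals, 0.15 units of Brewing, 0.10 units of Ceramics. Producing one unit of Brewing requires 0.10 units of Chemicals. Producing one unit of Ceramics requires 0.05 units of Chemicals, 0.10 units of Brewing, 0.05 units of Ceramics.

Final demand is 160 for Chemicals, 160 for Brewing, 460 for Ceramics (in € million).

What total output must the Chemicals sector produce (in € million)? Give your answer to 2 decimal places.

I − A =
  [   0.80    -0.10    -0.05]
  [  -0.15     1.00    -0.10]
  [  -0.10     0.00     0.95]
Cofactors of I−A, C_ij = (−1)^(i+j)·(minor ij) (rows/columns in the sector order above):
  C_11 = (1.00)(0.95) − (-0.10)(0.00) = 0.9500
  C_12 = −[(-0.15)(0.95) − (-0.10)(-0.10)] = 0.1525
  C_13 = (-0.15)(0.00) − (1.00)(-0.10) = 0.1000
  C_21 = −[(-0.10)(0.95) − (-0.05)(0.00)] = 0.0950
  C_22 = (0.80)(0.95) − (-0.05)(-0.10) = 0.7550
  C_23 = −[(0.80)(0.00) − (-0.10)(-0.10)] = 0.0100
  C_31 = (-0.10)(-0.10) − (-0.05)(1.00) = 0.0600
  C_32 = −[(0.80)(-0.10) − (-0.05)(-0.15)] = 0.0875
  C_33 = (0.80)(1.00) − (-0.10)(-0.15) = 0.7850
det(I−A) = Σ_j (I−A)_1j·C_1j = (0.80)(0.9500) + (-0.10)(0.1525) + (-0.05)(0.1000) = 0.73975
adj(I−A) = Cᵀ =
  [ 0.9500   0.0950   0.0600]
  [ 0.1525   0.7550   0.0875]
  [ 0.1000   0.0100   0.7850]
(I − A)⁻¹ = adj(I−A) / det(I−A) ≈
  [   1.2842     0.1284     0.0811]
  [   0.2062     1.0206     0.1183]
  [   0.1352     0.0135     1.0612]
x = (I − A)⁻¹ d = adj(I−A)·d / det(I−A), with det(I−A) = 0.73975:
  x_1 = (0.9500·160 + 0.0950·160 + 0.0600·460) / 0.73975 = 194.80 / 0.73975 ≈ 263.33
  x_2 = (0.1525·160 + 0.7550·160 + 0.0875·460) / 0.73975 = 185.45 / 0.73975 ≈ 250.69
  x_3 = (0.1000·160 + 0.0100·160 + 0.7850·460) / 0.73975 = 378.70 / 0.73975 ≈ 511.93

x_1 = 263.33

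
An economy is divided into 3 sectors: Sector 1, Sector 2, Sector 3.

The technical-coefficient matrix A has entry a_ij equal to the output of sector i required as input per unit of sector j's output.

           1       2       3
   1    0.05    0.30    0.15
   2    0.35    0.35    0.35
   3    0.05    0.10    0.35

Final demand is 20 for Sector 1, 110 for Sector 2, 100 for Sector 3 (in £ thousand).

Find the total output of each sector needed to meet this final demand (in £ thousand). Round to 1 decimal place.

I − A =
  [   0.95    -0.30    -0.15]
  [  -0.35     0.65    -0.35]
  [  -0.05    -0.10     0.65]
Cofactors of I−A, C_ij = (−1)^(i+j)·(minor ij) (rows/columns in the sector order above):
  C_11 = (0.65)(0.65) − (-0.35)(-0.10) = 0.3875
  C_12 = −[(-0.35)(0.65) − (-0.35)(-0.05)] = 0.2450
  C_13 = (-0.35)(-0.10) − (0.65)(-0.05) = 0.0675
  C_21 = −[(-0.30)(0.65) − (-0.15)(-0.10)] = 0.2100
  C_22 = (0.95)(0.65) − (-0.15)(-0.05) = 0.6100
  C_23 = −[(0.95)(-0.10) − (-0.30)(-0.05)] = 0.1100
  C_31 = (-0.30)(-0.35) − (-0.15)(0.65) = 0.2025
  C_32 = −[(0.95)(-0.35) − (-0.15)(-0.35)] = 0.3850
  C_33 = (0.95)(0.65) − (-0.30)(-0.35) = 0.5125
det(I−A) = Σ_j (I−A)_1j·C_1j = (0.95)(0.3875) + (-0.30)(0.2450) + (-0.15)(0.0675) = 0.2845
adj(I−A) = Cᵀ =
  [ 0.3875   0.2100   0.2025]
  [ 0.2450   0.6100   0.3850]
  [ 0.0675   0.1100   0.5125]
(I − A)⁻¹ = adj(I−A) / det(I−A) ≈
  [   1.3620     0.7381     0.7118]
  [   0.8612     2.1441     1.3533]
  [   0.2373     0.3866     1.8014]
x = (I − A)⁻¹ d = adj(I−A)·d / det(I−A), with det(I−A) = 0.2845:
  x_1 = (0.3875·20 + 0.2100·110 + 0.2025·100) / 0.2845 = 51.10 / 0.2845 ≈ 179.6
  x_2 = (0.2450·20 + 0.6100·110 + 0.3850·100) / 0.2845 = 110.50 / 0.2845 ≈ 388.4
  x_3 = (0.0675·20 + 0.1100·110 + 0.5125·100) / 0.2845 = 64.70 / 0.2845 ≈ 227.4

x_1 = 179.6, x_2 = 388.4, x_3 = 227.4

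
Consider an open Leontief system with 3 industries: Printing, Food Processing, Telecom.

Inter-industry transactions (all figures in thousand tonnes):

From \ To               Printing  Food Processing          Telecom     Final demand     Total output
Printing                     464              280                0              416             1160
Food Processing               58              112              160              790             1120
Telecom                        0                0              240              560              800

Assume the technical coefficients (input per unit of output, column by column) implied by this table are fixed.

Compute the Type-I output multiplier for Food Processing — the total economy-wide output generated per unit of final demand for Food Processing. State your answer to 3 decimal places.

Technical coefficients a_ij = z_ij / X_j:
  a_PP = 464/1160 = 0.40, a_FP = 58/1160 = 0.05, a_TP = 0/1160 = 0.00
  a_PF = 280/1120 = 0.25, a_FF = 112/1120 = 0.10, a_TF = 0/1120 = 0.00
  a_PT = 0/800 = 0.00, a_FT = 160/800 = 0.20, a_TT = 240/800 = 0.30
I − A =
  [   0.60    -0.25     0.00]
  [  -0.05     0.90    -0.20]
  [   0.00     0.00     0.70]
Cofactors of I−A, C_ij = (−1)^(i+j)·(minor ij) (rows/columns in the sector order above):
  C_11 = (0.90)(0.70) − (-0.20)(0.00) = 0.6300
  C_12 = −[(-0.05)(0.70) − (-0.20)(0.00)] = 0.0350
  C_13 = (-0.05)(0.00) − (0.90)(0.00) = 0.0000
  C_21 = −[(-0.25)(0.70) − (0.00)(0.00)] = 0.1750
  C_22 = (0.60)(0.70) − (0.00)(0.00) = 0.4200
  C_23 = −[(0.60)(0.00) − (-0.25)(0.00)] = 0.0000
  C_31 = (-0.25)(-0.20) − (0.00)(0.90) = 0.0500
  C_32 = −[(0.60)(-0.20) − (0.00)(-0.05)] = 0.1200
  C_33 = (0.60)(0.90) − (-0.25)(-0.05) = 0.5275
det(I−A) = Σ_j (I−A)_1j·C_1j = (0.60)(0.6300) + (-0.25)(0.0350) + (0.00)(0.0000) = 0.36925
adj(I−A) = Cᵀ =
  [ 0.6300   0.1750   0.0500]
  [ 0.0350   0.4200   0.1200]
  [ 0.0000   0.0000   0.5275]
(I − A)⁻¹ = adj(I−A) / det(I−A) ≈
  [   1.7062     0.4739     0.1354]
  [   0.0948     1.1374     0.3250]
  [   0.0000     0.0000     1.4286]
The output multiplier for sector j is the column-j sum of the Leontief inverse (I − A)⁻¹ = adj(I−A) / det(I−A).
Column F of adj(I−A): (0.1750, 0.4200, 0.0000); det(I−A) = 0.36925.
m_F = (0.1750 + 0.4200 + 0.0000) / 0.36925 = 0.595 / 0.36925 ≈ 1.611.

m_F = 1.611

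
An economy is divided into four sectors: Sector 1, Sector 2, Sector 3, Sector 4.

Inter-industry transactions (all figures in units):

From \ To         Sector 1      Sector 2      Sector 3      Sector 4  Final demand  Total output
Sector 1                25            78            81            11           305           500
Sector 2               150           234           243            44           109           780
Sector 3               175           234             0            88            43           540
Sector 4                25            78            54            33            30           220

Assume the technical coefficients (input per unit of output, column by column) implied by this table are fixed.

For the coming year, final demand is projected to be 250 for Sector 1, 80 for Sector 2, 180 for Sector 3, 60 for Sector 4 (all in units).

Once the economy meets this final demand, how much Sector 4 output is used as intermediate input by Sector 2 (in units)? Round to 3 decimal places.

Technical coefficients a_ij = z_ij / X_j:
  a_11 = 25/500 = 0.05, a_21 = 150/500 = 0.30, a_31 = 175/500 = 0.35, a_41 = 25/500 = 0.05
  a_12 = 78/780 = 0.10, a_22 = 234/780 = 0.30, a_32 = 234/780 = 0.30, a_42 = 78/780 = 0.10
  a_13 = 81/540 = 0.15, a_23 = 243/540 = 0.45, a_33 = 0/540 = 0.00, a_43 = 54/540 = 0.10
  a_14 = 11/220 = 0.05, a_24 = 44/220 = 0.20, a_34 = 88/220 = 0.40, a_44 = 33/220 = 0.15
I − A =
  [   0.95    -0.10    -0.15    -0.05]
  [  -0.30     0.70    -0.45    -0.20]
  [  -0.35    -0.30     1.00    -0.40]
  [  -0.05    -0.10    -0.10     0.85]
Compute the cofactors C_ij = (−1)^(i+j)·(3×3 minor ij) of I−A; the adjugate is their transpose:
adj(I−A) = Cᵀ =
  [ 0.408250   0.131750   0.132250   0.117250]
  [ 0.402875   0.717625   0.422500   0.391375]
  [ 0.306750   0.313000   0.516500   0.334750]
  [ 0.107500   0.129000   0.118250   0.440750]
det(I−A) = Σ_j (I−A)_1j·C_1j = (0.95)(0.408250) + (-0.10)(0.402875) + (-0.15)(0.306750) + (-0.05)(0.107500) = 0.2961625
(I − A)⁻¹ = adj(I−A) / det(I−A) ≈
  [   1.3785     0.4449     0.4465     0.3959]
  [   1.3603     2.4231     1.4266     1.3215]
  [   1.0357     1.0569     1.7440     1.1303]
  [   0.3630     0.4356     0.3993     1.4882]
First solve x = (I − A)⁻¹ d = adj(I−A)·d / det(I−A); in particular x_2 = (0.402875·250 + 0.717625·80 + 0.422500·180 + 0.391375·60) / 0.2961625 = 257.66125 / 0.2961625 ≈ 869.99958.
Intermediate flow from 4 to 2: z_42 = a_42 · x_2 = 0.10 × 257.66125 / 0.2961625 = 25.766125 / 0.2961625 ≈ 87.000.

z_42 = 87.000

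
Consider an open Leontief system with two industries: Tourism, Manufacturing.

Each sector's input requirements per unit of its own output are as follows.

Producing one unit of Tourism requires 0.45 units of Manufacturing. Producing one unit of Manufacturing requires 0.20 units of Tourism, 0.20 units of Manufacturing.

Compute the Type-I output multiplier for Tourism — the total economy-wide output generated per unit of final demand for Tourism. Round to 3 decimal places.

I − A =
  [   1.00    -0.20]
  [  -0.45     0.80]
det(I−A) = (1.00)(0.80) − (-0.20)(-0.45) = 0.7100
adj(I−A) = [[0.80, 0.20], [0.45, 1.00]]
(I − A)⁻¹ = adj(I−A) / det(I−A) ≈
  [   1.1268     0.2817]
  [   0.6338     1.4085]
The output multiplier for sector j is the column-j sum of the Leontief inverse (I − A)⁻¹ = adj(I−A) / det(I−A).
Column T of adj(I−A): (0.80, 0.45); det(I−A) = 0.7100.
m_T = (0.80 + 0.45) / 0.7100 = 1.25 / 0.7100 ≈ 1.761.

m_T = 1.761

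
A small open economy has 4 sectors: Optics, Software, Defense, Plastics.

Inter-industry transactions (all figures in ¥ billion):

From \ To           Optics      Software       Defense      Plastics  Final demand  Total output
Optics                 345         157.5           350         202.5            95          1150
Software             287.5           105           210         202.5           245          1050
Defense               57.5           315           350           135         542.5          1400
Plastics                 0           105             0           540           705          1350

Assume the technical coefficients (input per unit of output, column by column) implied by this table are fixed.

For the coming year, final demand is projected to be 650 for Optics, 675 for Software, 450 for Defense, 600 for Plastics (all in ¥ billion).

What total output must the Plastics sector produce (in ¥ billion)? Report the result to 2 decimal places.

Technical coefficients a_ij = z_ij / X_j:
  a_11 = 345/1150 = 0.30, a_21 = 287.5/1150 = 0.25, a_31 = 57.5/1150 = 0.05, a_41 = 0/1150 = 0.00
  a_12 = 157.5/1050 = 0.15, a_22 = 105/1050 = 0.10, a_32 = 315/1050 = 0.30, a_42 = 105/1050 = 0.10
  a_13 = 350/1400 = 0.25, a_23 = 210/1400 = 0.15, a_33 = 350/1400 = 0.25, a_43 = 0/1400 = 0.00
  a_14 = 202.5/1350 = 0.15, a_24 = 202.5/1350 = 0.15, a_34 = 135/1350 = 0.10, a_44 = 540/1350 = 0.40
I − A =
  [   0.70    -0.15    -0.25    -0.15]
  [  -0.25     0.90    -0.15    -0.15]
  [  -0.05    -0.30     0.75    -0.10]
  [   0.00    -0.10     0.00     0.60]
Compute the cofactors C_ij = (−1)^(i+j)·(3×3 minor ij) of I−A; the adjugate is their transpose:
adj(I−A) = Cᵀ =
  [ 0.365250   0.126250   0.147000   0.147375]
  [ 0.117000   0.307500   0.100500   0.122875]
  [ 0.073750   0.138250   0.341250   0.109875]
  [ 0.019500   0.051250   0.016750   0.381750]
det(I−A) = Σ_j (I−A)_1j·C_1j = (0.70)(0.365250) + (-0.15)(0.117000) + (-0.25)(0.073750) + (-0.15)(0.019500) = 0.2167625
(I − A)⁻¹ = adj(I−A) / det(I−A) ≈
  [   1.6850     0.5824     0.6782     0.6799]
  [   0.5398     1.4186     0.4636     0.5669]
  [   0.3402     0.6378     1.5743     0.5069]
  [   0.0900     0.2364     0.0773     1.7611]
x = (I − A)⁻¹ d = adj(I−A)·d / det(I−A), with det(I−A) = 0.2167625:
  x_1 = (0.365250·650 + 0.126250·675 + 0.147000·450 + 0.147375·600) / 0.2167625 = 477.20625 / 0.2167625 ≈ 2201.52
  x_2 = (0.117000·650 + 0.307500·675 + 0.100500·450 + 0.122875·600) / 0.2167625 = 402.5625 / 0.2167625 ≈ 1857.16
  x_3 = (0.073750·650 + 0.138250·675 + 0.341250·450 + 0.109875·600) / 0.2167625 = 360.74375 / 0.2167625 ≈ 1664.24
  x_4 = (0.019500·650 + 0.051250·675 + 0.016750·450 + 0.381750·600) / 0.2167625 = 283.85625 / 0.2167625 ≈ 1309.53

x_4 = 1309.53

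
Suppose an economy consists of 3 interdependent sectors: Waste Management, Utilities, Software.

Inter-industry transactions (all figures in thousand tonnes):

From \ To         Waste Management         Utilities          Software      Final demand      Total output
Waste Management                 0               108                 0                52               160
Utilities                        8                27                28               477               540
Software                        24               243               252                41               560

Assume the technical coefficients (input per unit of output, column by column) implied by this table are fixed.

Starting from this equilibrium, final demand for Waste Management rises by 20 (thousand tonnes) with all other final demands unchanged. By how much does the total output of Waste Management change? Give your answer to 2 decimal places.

Technical coefficients a_ij = z_ij / X_j:
  a_WW = 0/160 = 0.00, a_UW = 8/160 = 0.05, a_SW = 24/160 = 0.15
  a_WU = 108/540 = 0.20, a_UU = 27/540 = 0.05, a_SU = 243/540 = 0.45
  a_WS = 0/560 = 0.00, a_US = 28/560 = 0.05, a_SS = 252/560 = 0.45
I − A =
  [   1.00    -0.20     0.00]
  [  -0.05     0.95    -0.05]
  [  -0.15    -0.45     0.55]
Cofactors of I−A, C_ij = (−1)^(i+j)·(minor ij) (rows/columns in the sector order above):
  C_11 = (0.95)(0.55) − (-0.05)(-0.45) = 0.5000
  C_12 = −[(-0.05)(0.55) − (-0.05)(-0.15)] = 0.0350
  C_13 = (-0.05)(-0.45) − (0.95)(-0.15) = 0.1650
  C_21 = −[(-0.20)(0.55) − (0.00)(-0.45)] = 0.1100
  C_22 = (1.00)(0.55) − (0.00)(-0.15) = 0.5500
  C_23 = −[(1.00)(-0.45) − (-0.20)(-0.15)] = 0.4800
  C_31 = (-0.20)(-0.05) − (0.00)(0.95) = 0.0100
  C_32 = −[(1.00)(-0.05) − (0.00)(-0.05)] = 0.0500
  C_33 = (1.00)(0.95) − (-0.20)(-0.05) = 0.9400
det(I−A) = Σ_j (I−A)_1j·C_1j = (1.00)(0.5000) + (-0.20)(0.0350) + (0.00)(0.1650) = 0.4930
adj(I−A) = Cᵀ =
  [ 0.5000   0.1100   0.0100]
  [ 0.0350   0.5500   0.0500]
  [ 0.1650   0.4800   0.9400]
(I − A)⁻¹ = adj(I−A) / det(I−A) ≈
  [   1.0142     0.2231     0.0203]
  [   0.0710     1.1156     0.1014]
  [   0.3347     0.9736     1.9067]
Δx = (I − A)⁻¹ Δd with Δd having +20 in the Waste Management component and 0 elsewhere.
So Δx_W = L_WW · (+20), where L_WW = adj(I−A)_WW / det(I−A) = 0.5000 / 0.4930.
Δx_W = 0.5000 × (+20) / 0.4930 = 10.00 / 0.4930 ≈ 20.28.

Δx_W = 20.28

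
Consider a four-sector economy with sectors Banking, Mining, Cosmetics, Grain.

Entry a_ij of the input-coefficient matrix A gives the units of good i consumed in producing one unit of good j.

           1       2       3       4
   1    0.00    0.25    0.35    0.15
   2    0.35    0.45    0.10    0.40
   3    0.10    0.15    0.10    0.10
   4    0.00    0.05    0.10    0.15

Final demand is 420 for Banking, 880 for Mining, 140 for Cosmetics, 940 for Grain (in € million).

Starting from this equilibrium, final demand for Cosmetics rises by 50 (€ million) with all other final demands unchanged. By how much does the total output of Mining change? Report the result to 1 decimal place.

Δx_2 = 42.9

I − A =
  [   1.00    -0.25    -0.35    -0.15]
  [  -0.35     0.55    -0.10    -0.40]
  [  -0.10    -0.15     0.90    -0.10]
  [   0.00    -0.05    -0.10     0.85]
Compute the cofactors C_ij = (−1)^(i+j)·(3×3 minor ij) of I−A; the adjugate is their transpose:
adj(I−A) = Cᵀ =
  [ 0.378000   0.244125   0.196875   0.204750]
  [ 0.276750   0.723750   0.234375   0.417000]
  [ 0.091125   0.154500   0.370500   0.132375]
  [ 0.027000   0.060750   0.057375   0.361125]
det(I−A) = Σ_j (I−A)_1j·C_1j = (1.00)(0.378000) + (-0.25)(0.276750) + (-0.35)(0.091125) + (-0.15)(0.027000) = 0.27286875
(I − A)⁻¹ = adj(I−A) / det(I−A) ≈
  [   1.3853     0.8947     0.7215     0.7504]
  [   1.0142     2.6524     0.8589     1.5282]
  [   0.3340     0.5662     1.3578     0.4851]
  [   0.0989     0.2226     0.2103     1.3234]
Δx = (I − A)⁻¹ Δd with Δd having +50 in the Cosmetics component and 0 elsewhere.
So Δx_2 = L_23 · (+50), where L_23 = adj(I−A)_23 / det(I−A) = 0.234375 / 0.27286875.
Δx_2 = 0.234375 × (+50) / 0.27286875 = 11.71875 / 0.27286875 ≈ 42.9.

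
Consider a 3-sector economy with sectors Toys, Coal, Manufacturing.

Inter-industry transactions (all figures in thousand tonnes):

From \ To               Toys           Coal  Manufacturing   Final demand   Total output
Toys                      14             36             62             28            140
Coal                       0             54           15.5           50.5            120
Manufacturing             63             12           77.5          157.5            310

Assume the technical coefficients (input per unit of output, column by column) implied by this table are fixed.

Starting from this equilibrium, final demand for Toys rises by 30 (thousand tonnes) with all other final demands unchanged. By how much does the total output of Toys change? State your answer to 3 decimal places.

Δx_1 = 39.372

Technical coefficients a_ij = z_ij / X_j:
  a_11 = 14/140 = 0.10, a_21 = 0/140 = 0.00, a_31 = 63/140 = 0.45
  a_12 = 36/120 = 0.30, a_22 = 54/120 = 0.45, a_32 = 12/120 = 0.10
  a_13 = 62/310 = 0.20, a_23 = 15.5/310 = 0.05, a_33 = 77.5/310 = 0.25
I − A =
  [   0.90    -0.30    -0.20]
  [   0.00     0.55    -0.05]
  [  -0.45    -0.10     0.75]
Cofactors of I−A, C_ij = (−1)^(i+j)·(minor ij) (rows/columns in the sector order above):
  C_11 = (0.55)(0.75) − (-0.05)(-0.10) = 0.4075
  C_12 = −[(0.00)(0.75) − (-0.05)(-0.45)] = 0.0225
  C_13 = (0.00)(-0.10) − (0.55)(-0.45) = 0.2475
  C_21 = −[(-0.30)(0.75) − (-0.20)(-0.10)] = 0.2450
  C_22 = (0.90)(0.75) − (-0.20)(-0.45) = 0.5850
  C_23 = −[(0.90)(-0.10) − (-0.30)(-0.45)] = 0.2250
  C_31 = (-0.30)(-0.05) − (-0.20)(0.55) = 0.1250
  C_32 = −[(0.90)(-0.05) − (-0.20)(0.00)] = 0.0450
  C_33 = (0.90)(0.55) − (-0.30)(0.00) = 0.4950
det(I−A) = Σ_j (I−A)_1j·C_1j = (0.90)(0.4075) + (-0.30)(0.0225) + (-0.20)(0.2475) = 0.3105
adj(I−A) = Cᵀ =
  [ 0.4075   0.2450   0.1250]
  [ 0.0225   0.5850   0.0450]
  [ 0.2475   0.2250   0.4950]
(I − A)⁻¹ = adj(I−A) / det(I−A) ≈
  [   1.3124     0.7890     0.4026]
  [   0.0725     1.8841     0.1449]
  [   0.7971     0.7246     1.5942]
Δx = (I − A)⁻¹ Δd with Δd having +30 in the Toys component and 0 elsewhere.
So Δx_1 = L_11 · (+30), where L_11 = adj(I−A)_11 / det(I−A) = 0.4075 / 0.3105.
Δx_1 = 0.4075 × (+30) / 0.3105 = 12.225 / 0.3105 ≈ 39.372.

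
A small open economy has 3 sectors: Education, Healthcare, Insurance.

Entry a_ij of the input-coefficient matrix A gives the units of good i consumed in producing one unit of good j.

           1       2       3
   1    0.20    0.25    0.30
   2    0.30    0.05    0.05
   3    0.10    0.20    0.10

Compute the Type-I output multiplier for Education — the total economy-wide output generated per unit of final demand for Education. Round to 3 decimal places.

I − A =
  [   0.80    -0.25    -0.30]
  [  -0.30     0.95    -0.05]
  [  -0.10    -0.20     0.90]
Cofactors of I−A, C_ij = (−1)^(i+j)·(minor ij) (rows/columns in the sector order above):
  C_11 = (0.95)(0.90) − (-0.05)(-0.20) = 0.8450
  C_12 = −[(-0.30)(0.90) − (-0.05)(-0.10)] = 0.2750
  C_13 = (-0.30)(-0.20) − (0.95)(-0.10) = 0.1550
  C_21 = −[(-0.25)(0.90) − (-0.30)(-0.20)] = 0.2850
  C_22 = (0.80)(0.90) − (-0.30)(-0.10) = 0.6900
  C_23 = −[(0.80)(-0.20) − (-0.25)(-0.10)] = 0.1850
  C_31 = (-0.25)(-0.05) − (-0.30)(0.95) = 0.2975
  C_32 = −[(0.80)(-0.05) − (-0.30)(-0.30)] = 0.1300
  C_33 = (0.80)(0.95) − (-0.25)(-0.30) = 0.6850
det(I−A) = Σ_j (I−A)_1j·C_1j = (0.80)(0.8450) + (-0.25)(0.2750) + (-0.30)(0.1550) = 0.56075
adj(I−A) = Cᵀ =
  [ 0.8450   0.2850   0.2975]
  [ 0.2750   0.6900   0.1300]
  [ 0.1550   0.1850   0.6850]
(I − A)⁻¹ = adj(I−A) / det(I−A) ≈
  [   1.5069     0.5082     0.5305]
  [   0.4904     1.2305     0.2318]
  [   0.2764     0.3299     1.2216]
The output multiplier for sector j is the column-j sum of the Leontief inverse (I − A)⁻¹ = adj(I−A) / det(I−A).
Column 1 of adj(I−A): (0.8450, 0.2750, 0.1550); det(I−A) = 0.56075.
m_1 = (0.8450 + 0.2750 + 0.1550) / 0.56075 = 1.275 / 0.56075 ≈ 2.274.

m_1 = 2.274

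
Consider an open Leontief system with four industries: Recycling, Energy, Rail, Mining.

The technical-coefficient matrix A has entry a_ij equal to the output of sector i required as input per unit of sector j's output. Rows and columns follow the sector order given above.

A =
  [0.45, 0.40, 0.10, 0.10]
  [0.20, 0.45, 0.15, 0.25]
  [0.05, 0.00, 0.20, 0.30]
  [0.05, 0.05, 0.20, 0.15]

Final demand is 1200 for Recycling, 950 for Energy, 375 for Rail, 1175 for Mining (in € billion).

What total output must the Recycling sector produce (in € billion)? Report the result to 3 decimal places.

I − A =
  [   0.55    -0.40    -0.10    -0.10]
  [  -0.20     0.55    -0.15    -0.25]
  [  -0.05     0.00     0.80    -0.30]
  [  -0.05    -0.05    -0.20     0.85]
Compute the cofactors C_ij = (−1)^(i+j)·(3×3 minor ij) of I−A; the adjugate is their transpose:
adj(I−A) = Cᵀ =
  [ 0.328750   0.253500   0.128250   0.158500]
  [ 0.145125   0.330250   0.119125   0.156250]
  [ 0.034000   0.031500   0.173500   0.074500]
  [ 0.035875   0.041750   0.055375   0.172250]
det(I−A) = Σ_j (I−A)_1j·C_1j = (0.55)(0.328750) + (-0.40)(0.145125) + (-0.10)(0.034000) + (-0.10)(0.035875) = 0.115775
(I − A)⁻¹ = adj(I−A) / det(I−A) ≈
  [   2.8396     2.1896     1.1078     1.3690]
  [   1.2535     2.8525     1.0289     1.3496]
  [   0.2937     0.2721     1.4986     0.6435]
  [   0.3099     0.3606     0.4783     1.4878]
x = (I − A)⁻¹ d = adj(I−A)·d / det(I−A), with det(I−A) = 0.115775:
  x_1 = (0.328750·1200 + 0.253500·950 + 0.128250·375 + 0.158500·1175) / 0.115775 = 869.65625 / 0.115775 ≈ 7511.607
  x_2 = (0.145125·1200 + 0.330250·950 + 0.119125·375 + 0.156250·1175) / 0.115775 = 716.153125 / 0.115775 ≈ 6185.732
  x_3 = (0.034000·1200 + 0.031500·950 + 0.173500·375 + 0.074500·1175) / 0.115775 = 223.325 / 0.115775 ≈ 1928.957
  x_4 = (0.035875·1200 + 0.041750·950 + 0.055375·375 + 0.172250·1175) / 0.115775 = 305.871875 / 0.115775 ≈ 2641.951

x_1 = 7511.607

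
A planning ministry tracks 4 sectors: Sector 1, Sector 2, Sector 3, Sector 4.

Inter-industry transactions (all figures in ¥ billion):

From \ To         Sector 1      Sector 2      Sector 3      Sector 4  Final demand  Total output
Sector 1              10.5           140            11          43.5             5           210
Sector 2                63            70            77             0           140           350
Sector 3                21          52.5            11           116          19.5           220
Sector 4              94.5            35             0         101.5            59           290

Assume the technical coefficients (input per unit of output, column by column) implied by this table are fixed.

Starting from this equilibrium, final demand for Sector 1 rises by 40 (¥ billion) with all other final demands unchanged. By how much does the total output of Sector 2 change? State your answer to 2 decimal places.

Δx_2 = 43.23

Technical coefficients a_ij = z_ij / X_j:
  a_11 = 10.5/210 = 0.05, a_21 = 63/210 = 0.30, a_31 = 21/210 = 0.10, a_41 = 94.5/210 = 0.45
  a_12 = 140/350 = 0.40, a_22 = 70/350 = 0.20, a_32 = 52.5/350 = 0.15, a_42 = 35/350 = 0.10
  a_13 = 11/220 = 0.05, a_23 = 77/220 = 0.35, a_33 = 11/220 = 0.05, a_43 = 0/220 = 0.00
  a_14 = 43.5/290 = 0.15, a_24 = 0/290 = 0.00, a_34 = 116/290 = 0.40, a_44 = 101.5/290 = 0.35
I − A =
  [   0.95    -0.40    -0.05    -0.15]
  [  -0.30     0.80    -0.35     0.00]
  [  -0.10    -0.15     0.95    -0.40]
  [  -0.45    -0.10     0.00     0.65]
Compute the cofactors C_ij = (−1)^(i+j)·(3×3 minor ij) of I−A; the adjugate is their transpose:
adj(I−A) = Cᵀ =
  [ 0.445875   0.268125   0.122250   0.178125]
  [ 0.271000   0.510250   0.202250   0.187000]
  [ 0.237250   0.220000   0.357500   0.274750]
  [ 0.350375   0.264125   0.115750   0.537875]
det(I−A) = Σ_j (I−A)_1j·C_1j = (0.95)(0.445875) + (-0.40)(0.271000) + (-0.05)(0.237250) + (-0.15)(0.350375) = 0.2507625
(I − A)⁻¹ = adj(I−A) / det(I−A) ≈
  [   1.7781     1.0692     0.4875     0.7103]
  [   1.0807     2.0348     0.8065     0.7457]
  [   0.9461     0.8773     1.4257     1.0957]
  [   1.3972     1.0533     0.4616     2.1450]
Δx = (I − A)⁻¹ Δd with Δd having +40 in the Sector 1 component and 0 elsewhere.
So Δx_2 = L_21 · (+40), where L_21 = adj(I−A)_21 / det(I−A) = 0.271000 / 0.2507625.
Δx_2 = 0.271000 × (+40) / 0.2507625 = 10.84 / 0.2507625 ≈ 43.23.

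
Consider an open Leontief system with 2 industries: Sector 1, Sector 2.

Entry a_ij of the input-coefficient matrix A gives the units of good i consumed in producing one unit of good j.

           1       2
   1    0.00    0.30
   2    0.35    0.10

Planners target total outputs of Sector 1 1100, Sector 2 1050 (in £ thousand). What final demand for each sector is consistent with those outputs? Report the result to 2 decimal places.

d_1 = 785.00, d_2 = 560.00

I − A =
  [   1.00    -0.30]
  [  -0.35     0.90]
d = (I − A) x:
  d_1 = (+1.00)·1100 + (-0.30)·1050 = 785.00
  d_2 = (-0.35)·1100 + (+0.90)·1050 = 560.00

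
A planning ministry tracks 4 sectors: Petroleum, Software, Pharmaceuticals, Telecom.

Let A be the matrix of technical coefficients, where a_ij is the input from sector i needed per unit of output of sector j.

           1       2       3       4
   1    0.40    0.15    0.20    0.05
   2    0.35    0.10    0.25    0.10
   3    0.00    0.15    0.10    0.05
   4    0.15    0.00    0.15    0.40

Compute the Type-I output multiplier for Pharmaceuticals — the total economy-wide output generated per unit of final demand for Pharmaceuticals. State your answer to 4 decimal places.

m_3 = 2.9520

I − A =
  [   0.60    -0.15    -0.20    -0.05]
  [  -0.35     0.90    -0.25    -0.10]
  [   0.00    -0.15     0.90    -0.05]
  [  -0.15     0.00    -0.15     0.60]
Compute the cofactors C_ij = (−1)^(i+j)·(3×3 minor ij) of I−A; the adjugate is their transpose:
adj(I−A) = Cᵀ =
  [ 0.45450   0.09900   0.13950   0.06600]
  [ 0.20175   0.31125   0.14475   0.08075]
  [ 0.04050   0.05400   0.28350   0.03600]
  [ 0.12375   0.03825   0.10575   0.40575]
det(I−A) = Σ_j (I−A)_1j·C_1j = (0.60)(0.45450) + (-0.15)(0.20175) + (-0.20)(0.04050) + (-0.05)(0.12375) = 0.22815
(I − A)⁻¹ = adj(I−A) / det(I−A) ≈
  [   1.99211     0.43393     0.61144     0.28928]
  [   0.88429     1.36423     0.63445     0.35393]
  [   0.17751     0.23669     1.24260     0.15779]
  [   0.54241     0.16765     0.46351     1.77844]
The output multiplier for sector j is the column-j sum of the Leontief inverse (I − A)⁻¹ = adj(I−A) / det(I−A).
Column 3 of adj(I−A): (0.13950, 0.14475, 0.28350, 0.10575); det(I−A) = 0.22815.
m_3 = (0.13950 + 0.14475 + 0.28350 + 0.10575) / 0.22815 = 0.6735 / 0.22815 ≈ 2.9520.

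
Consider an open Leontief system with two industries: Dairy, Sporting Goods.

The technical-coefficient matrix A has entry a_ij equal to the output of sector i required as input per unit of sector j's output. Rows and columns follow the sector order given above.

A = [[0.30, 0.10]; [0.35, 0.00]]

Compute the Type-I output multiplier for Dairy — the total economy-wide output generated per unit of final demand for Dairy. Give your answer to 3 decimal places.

m_D = 2.030

I − A =
  [   0.70    -0.10]
  [  -0.35     1.00]
det(I−A) = (0.70)(1.00) − (-0.10)(-0.35) = 0.6650
adj(I−A) = [[1.00, 0.10], [0.35, 0.70]]
(I − A)⁻¹ = adj(I−A) / det(I−A) ≈
  [   1.5038     0.1504]
  [   0.5263     1.0526]
The output multiplier for sector j is the column-j sum of the Leontief inverse (I − A)⁻¹ = adj(I−A) / det(I−A).
Column D of adj(I−A): (1.00, 0.35); det(I−A) = 0.6650.
m_D = (1.00 + 0.35) / 0.6650 = 1.35 / 0.6650 ≈ 2.030.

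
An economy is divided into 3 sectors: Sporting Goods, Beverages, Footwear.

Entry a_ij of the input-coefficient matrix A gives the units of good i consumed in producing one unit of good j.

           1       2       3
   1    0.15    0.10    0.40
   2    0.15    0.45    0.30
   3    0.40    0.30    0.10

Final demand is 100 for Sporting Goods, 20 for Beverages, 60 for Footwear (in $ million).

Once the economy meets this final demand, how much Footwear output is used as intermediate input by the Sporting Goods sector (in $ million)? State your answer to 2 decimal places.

I − A =
  [   0.85    -0.10    -0.40]
  [  -0.15     0.55    -0.30]
  [  -0.40    -0.30     0.90]
Cofactors of I−A, C_ij = (−1)^(i+j)·(minor ij) (rows/columns in the sector order above):
  C_11 = (0.55)(0.90) − (-0.30)(-0.30) = 0.4050
  C_12 = −[(-0.15)(0.90) − (-0.30)(-0.40)] = 0.2550
  C_13 = (-0.15)(-0.30) − (0.55)(-0.40) = 0.2650
  C_21 = −[(-0.10)(0.90) − (-0.40)(-0.30)] = 0.2100
  C_22 = (0.85)(0.90) − (-0.40)(-0.40) = 0.6050
  C_23 = −[(0.85)(-0.30) − (-0.10)(-0.40)] = 0.2950
  C_31 = (-0.10)(-0.30) − (-0.40)(0.55) = 0.2500
  C_32 = −[(0.85)(-0.30) − (-0.40)(-0.15)] = 0.3150
  C_33 = (0.85)(0.55) − (-0.10)(-0.15) = 0.4525
det(I−A) = Σ_j (I−A)_1j·C_1j = (0.85)(0.4050) + (-0.10)(0.2550) + (-0.40)(0.2650) = 0.21275
adj(I−A) = Cᵀ =
  [ 0.4050   0.2100   0.2500]
  [ 0.2550   0.6050   0.3150]
  [ 0.2650   0.2950   0.4525]
(I − A)⁻¹ = adj(I−A) / det(I−A) ≈
  [   1.9036     0.9871     1.1751]
  [   1.1986     2.8437     1.4806]
  [   1.2456     1.3866     2.1269]
First solve x = (I − A)⁻¹ d = adj(I−A)·d / det(I−A); in particular x_1 = (0.4050·100 + 0.2100·20 + 0.2500·60) / 0.21275 = 59.70 / 0.21275 ≈ 280.6110.
Intermediate flow from 3 to 1: z_31 = a_31 · x_1 = 0.40 × 59.70 / 0.21275 = 23.88 / 0.21275 ≈ 112.24.

z_31 = 112.24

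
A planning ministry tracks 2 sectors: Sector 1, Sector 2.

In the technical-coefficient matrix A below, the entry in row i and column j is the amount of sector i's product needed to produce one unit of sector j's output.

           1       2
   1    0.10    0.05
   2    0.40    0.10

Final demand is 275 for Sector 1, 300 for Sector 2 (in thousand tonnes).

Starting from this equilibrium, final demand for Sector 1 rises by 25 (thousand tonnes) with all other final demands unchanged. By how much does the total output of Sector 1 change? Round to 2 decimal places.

I − A =
  [   0.90    -0.05]
  [  -0.40     0.90]
det(I−A) = (0.90)(0.90) − (-0.05)(-0.40) = 0.7900
adj(I−A) = [[0.90, 0.05], [0.40, 0.90]]
(I − A)⁻¹ = adj(I−A) / det(I−A) ≈
  [   1.1392     0.0633]
  [   0.5063     1.1392]
Δx = (I − A)⁻¹ Δd with Δd having +25 in the Sector 1 component and 0 elsewhere.
So Δx_1 = L_11 · (+25), where L_11 = adj(I−A)_11 / det(I−A) = 0.90 / 0.7900.
Δx_1 = 0.90 × (+25) / 0.7900 = 22.50 / 0.7900 ≈ 28.48.

Δx_1 = 28.48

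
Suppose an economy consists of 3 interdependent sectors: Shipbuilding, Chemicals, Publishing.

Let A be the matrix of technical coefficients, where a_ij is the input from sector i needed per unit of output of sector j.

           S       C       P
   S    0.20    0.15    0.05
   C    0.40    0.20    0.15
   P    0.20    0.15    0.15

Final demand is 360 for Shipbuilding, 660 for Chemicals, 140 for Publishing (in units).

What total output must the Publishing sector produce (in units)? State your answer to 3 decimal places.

x_P = 564.527

I − A =
  [   0.80    -0.15    -0.05]
  [  -0.40     0.80    -0.15]
  [  -0.20    -0.15     0.85]
Cofactors of I−A, C_ij = (−1)^(i+j)·(minor ij) (rows/columns in the sector order above):
  C_11 = (0.80)(0.85) − (-0.15)(-0.15) = 0.6575
  C_12 = −[(-0.40)(0.85) − (-0.15)(-0.20)] = 0.3700
  C_13 = (-0.40)(-0.15) − (0.80)(-0.20) = 0.2200
  C_21 = −[(-0.15)(0.85) − (-0.05)(-0.15)] = 0.1350
  C_22 = (0.80)(0.85) − (-0.05)(-0.20) = 0.6700
  C_23 = −[(0.80)(-0.15) − (-0.15)(-0.20)] = 0.1500
  C_31 = (-0.15)(-0.15) − (-0.05)(0.80) = 0.0625
  C_32 = −[(0.80)(-0.15) − (-0.05)(-0.40)] = 0.1400
  C_33 = (0.80)(0.80) − (-0.15)(-0.40) = 0.5800
det(I−A) = Σ_j (I−A)_1j·C_1j = (0.80)(0.6575) + (-0.15)(0.3700) + (-0.05)(0.2200) = 0.4595
adj(I−A) = Cᵀ =
  [ 0.6575   0.1350   0.0625]
  [ 0.3700   0.6700   0.1400]
  [ 0.2200   0.1500   0.5800]
(I − A)⁻¹ = adj(I−A) / det(I−A) ≈
  [   1.4309     0.2938     0.1360]
  [   0.8052     1.4581     0.3047]
  [   0.4788     0.3264     1.2622]
x = (I − A)⁻¹ d = adj(I−A)·d / det(I−A), with det(I−A) = 0.4595:
  x_S = (0.6575·360 + 0.1350·660 + 0.0625·140) / 0.4595 = 334.55 / 0.4595 ≈ 728.074
  x_C = (0.3700·360 + 0.6700·660 + 0.1400·140) / 0.4595 = 595.00 / 0.4595 ≈ 1294.886
  x_P = (0.2200·360 + 0.1500·660 + 0.5800·140) / 0.4595 = 259.40 / 0.4595 ≈ 564.527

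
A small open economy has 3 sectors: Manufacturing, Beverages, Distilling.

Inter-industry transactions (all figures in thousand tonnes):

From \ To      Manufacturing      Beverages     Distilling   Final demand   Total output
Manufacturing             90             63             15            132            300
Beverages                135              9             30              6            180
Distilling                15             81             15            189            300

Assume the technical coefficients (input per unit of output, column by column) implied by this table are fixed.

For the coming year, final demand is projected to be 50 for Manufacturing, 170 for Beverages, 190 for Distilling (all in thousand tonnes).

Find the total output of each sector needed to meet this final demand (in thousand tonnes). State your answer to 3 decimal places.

x_1 = 272.472, x_2 = 347.923, x_3 = 379.146

Technical coefficients a_ij = z_ij / X_j:
  a_11 = 90/300 = 0.30, a_21 = 135/300 = 0.45, a_31 = 15/300 = 0.05
  a_12 = 63/180 = 0.35, a_22 = 9/180 = 0.05, a_32 = 81/180 = 0.45
  a_13 = 15/300 = 0.05, a_23 = 30/300 = 0.10, a_33 = 15/300 = 0.05
I − A =
  [   0.70    -0.35    -0.05]
  [  -0.45     0.95    -0.10]
  [  -0.05    -0.45     0.95]
Cofactors of I−A, C_ij = (−1)^(i+j)·(minor ij) (rows/columns in the sector order above):
  C_11 = (0.95)(0.95) − (-0.10)(-0.45) = 0.8575
  C_12 = −[(-0.45)(0.95) − (-0.10)(-0.05)] = 0.4325
  C_13 = (-0.45)(-0.45) − (0.95)(-0.05) = 0.2500
  C_21 = −[(-0.35)(0.95) − (-0.05)(-0.45)] = 0.3550
  C_22 = (0.70)(0.95) − (-0.05)(-0.05) = 0.6625
  C_23 = −[(0.70)(-0.45) − (-0.35)(-0.05)] = 0.3325
  C_31 = (-0.35)(-0.10) − (-0.05)(0.95) = 0.0825
  C_32 = −[(0.70)(-0.10) − (-0.05)(-0.45)] = 0.0925
  C_33 = (0.70)(0.95) − (-0.35)(-0.45) = 0.5075
det(I−A) = Σ_j (I−A)_1j·C_1j = (0.70)(0.8575) + (-0.35)(0.4325) + (-0.05)(0.2500) = 0.436375
adj(I−A) = Cᵀ =
  [ 0.8575   0.3550   0.0825]
  [ 0.4325   0.6625   0.0925]
  [ 0.2500   0.3325   0.5075]
(I − A)⁻¹ = adj(I−A) / det(I−A) ≈
  [   1.9651     0.8135     0.1891]
  [   0.9911     1.5182     0.2120]
  [   0.5729     0.7620     1.1630]
x = (I − A)⁻¹ d = adj(I−A)·d / det(I−A), with det(I−A) = 0.436375:
  x_1 = (0.8575·50 + 0.3550·170 + 0.0825·190) / 0.436375 = 118.90 / 0.436375 ≈ 272.472
  x_2 = (0.4325·50 + 0.6625·170 + 0.0925·190) / 0.436375 = 151.825 / 0.436375 ≈ 347.923
  x_3 = (0.2500·50 + 0.3325·170 + 0.5075·190) / 0.436375 = 165.45 / 0.436375 ≈ 379.146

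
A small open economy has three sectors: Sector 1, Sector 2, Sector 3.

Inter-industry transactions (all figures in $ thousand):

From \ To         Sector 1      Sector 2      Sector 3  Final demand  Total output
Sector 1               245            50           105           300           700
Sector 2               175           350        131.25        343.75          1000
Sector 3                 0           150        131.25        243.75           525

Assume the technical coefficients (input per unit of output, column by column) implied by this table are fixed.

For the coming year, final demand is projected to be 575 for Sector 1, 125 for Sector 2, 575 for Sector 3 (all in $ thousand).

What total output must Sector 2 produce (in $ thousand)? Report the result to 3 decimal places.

x_2 = 1055.556

Technical coefficients a_ij = z_ij / X_j:
  a_11 = 245/700 = 0.35, a_21 = 175/700 = 0.25, a_31 = 0/700 = 0.00
  a_12 = 50/1000 = 0.05, a_22 = 350/1000 = 0.35, a_32 = 150/1000 = 0.15
  a_13 = 105/525 = 0.20, a_23 = 131.25/525 = 0.25, a_33 = 131.25/525 = 0.25
I − A =
  [   0.65    -0.05    -0.20]
  [  -0.25     0.65    -0.25]
  [   0.00    -0.15     0.75]
Cofactors of I−A, C_ij = (−1)^(i+j)·(minor ij) (rows/columns in the sector order above):
  C_11 = (0.65)(0.75) − (-0.25)(-0.15) = 0.4500
  C_12 = −[(-0.25)(0.75) − (-0.25)(0.00)] = 0.1875
  C_13 = (-0.25)(-0.15) − (0.65)(0.00) = 0.0375
  C_21 = −[(-0.05)(0.75) − (-0.20)(-0.15)] = 0.0675
  C_22 = (0.65)(0.75) − (-0.20)(0.00) = 0.4875
  C_23 = −[(0.65)(-0.15) − (-0.05)(0.00)] = 0.0975
  C_31 = (-0.05)(-0.25) − (-0.20)(0.65) = 0.1425
  C_32 = −[(0.65)(-0.25) − (-0.20)(-0.25)] = 0.2125
  C_33 = (0.65)(0.65) − (-0.05)(-0.25) = 0.4100
det(I−A) = Σ_j (I−A)_1j·C_1j = (0.65)(0.4500) + (-0.05)(0.1875) + (-0.20)(0.0375) = 0.275625
adj(I−A) = Cᵀ =
  [ 0.4500   0.0675   0.1425]
  [ 0.1875   0.4875   0.2125]
  [ 0.0375   0.0975   0.4100]
(I − A)⁻¹ = adj(I−A) / det(I−A) ≈
  [   1.6327     0.2449     0.5170]
  [   0.6803     1.7687     0.7710]
  [   0.1361     0.3537     1.4875]
x = (I − A)⁻¹ d = adj(I−A)·d / det(I−A), with det(I−A) = 0.275625:
  x_1 = (0.4500·575 + 0.0675·125 + 0.1425·575) / 0.275625 = 349.125 / 0.275625 ≈ 1266.667
  x_2 = (0.1875·575 + 0.4875·125 + 0.2125·575) / 0.275625 = 290.9375 / 0.275625 ≈ 1055.556
  x_3 = (0.0375·575 + 0.0975·125 + 0.4100·575) / 0.275625 = 269.50 / 0.275625 ≈ 977.778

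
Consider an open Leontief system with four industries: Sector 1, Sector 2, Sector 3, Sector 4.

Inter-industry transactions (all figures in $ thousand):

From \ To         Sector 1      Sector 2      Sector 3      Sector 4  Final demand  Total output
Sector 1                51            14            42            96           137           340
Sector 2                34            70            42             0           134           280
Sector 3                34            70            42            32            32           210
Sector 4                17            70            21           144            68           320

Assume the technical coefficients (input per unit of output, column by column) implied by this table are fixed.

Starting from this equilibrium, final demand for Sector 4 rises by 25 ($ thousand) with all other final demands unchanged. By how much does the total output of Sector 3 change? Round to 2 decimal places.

Δx_3 = 10.96

Technical coefficients a_ij = z_ij / X_j:
  a_11 = 51/340 = 0.15, a_21 = 34/340 = 0.10, a_31 = 34/340 = 0.10, a_41 = 17/340 = 0.05
  a_12 = 14/280 = 0.05, a_22 = 70/280 = 0.25, a_32 = 70/280 = 0.25, a_42 = 70/280 = 0.25
  a_13 = 42/210 = 0.20, a_23 = 42/210 = 0.20, a_33 = 42/210 = 0.20, a_43 = 21/210 = 0.10
  a_14 = 96/320 = 0.30, a_24 = 0/320 = 0.00, a_34 = 32/320 = 0.10, a_44 = 144/320 = 0.45
I − A =
  [   0.85    -0.05    -0.20    -0.30]
  [  -0.10     0.75    -0.20     0.00]
  [  -0.10    -0.25     0.80    -0.10]
  [  -0.05    -0.25    -0.10     0.55]
Compute the cofactors C_ij = (−1)^(i+j)·(3×3 minor ij) of I−A; the adjugate is their transpose:
adj(I−A) = Cᵀ =
  [ 0.290000   0.121500   0.125500   0.181000]
  [ 0.055000   0.338500   0.104500   0.049000]
  [ 0.061250   0.144875   0.329125   0.093250]
  [ 0.062500   0.191250   0.118750   0.442500]
det(I−A) = Σ_j (I−A)_1j·C_1j = (0.85)(0.290000) + (-0.05)(0.055000) + (-0.20)(0.061250) + (-0.30)(0.062500) = 0.21275
(I − A)⁻¹ = adj(I−A) / det(I−A) ≈
  [   1.3631     0.5711     0.5899     0.8508]
  [   0.2585     1.5911     0.4912     0.2303]
  [   0.2879     0.6810     1.5470     0.4383]
  [   0.2938     0.8989     0.5582     2.0799]
Δx = (I − A)⁻¹ Δd with Δd having +25 in the Sector 4 component and 0 elsewhere.
So Δx_3 = L_34 · (+25), where L_34 = adj(I−A)_34 / det(I−A) = 0.093250 / 0.21275.
Δx_3 = 0.093250 × (+25) / 0.21275 = 2.33125 / 0.21275 ≈ 10.96.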